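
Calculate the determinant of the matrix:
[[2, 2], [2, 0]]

For a 2×2 matrix [[a, b], [c, d]], det = ad - bc
det = (2)(0) - (2)(2) = 0 - 4 = -4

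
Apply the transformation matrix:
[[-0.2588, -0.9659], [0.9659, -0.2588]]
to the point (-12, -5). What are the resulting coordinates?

Matrix multiplication:
[[-0.2588, -0.9659], [0.9659, -0.2588]] × [-12, -5]ᵀ
= [(-0.2588)(-12) + (-0.9659)(-5), (0.9659)(-12) + (-0.2588)(-5)]ᵀ
= [7.9351, -10.2968]ᵀ
Result: (7.9351, -10.2968)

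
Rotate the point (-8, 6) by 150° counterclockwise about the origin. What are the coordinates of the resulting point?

Rotation matrix for 150°: [[cos 150°, -sin 150°], [sin 150°, cos 150°]] ≈ [[-0.866025, -0.500000], [0.500000, -0.866025]]
[[-0.866025, -0.500000], [0.500000, -0.866025]] × [-8, 6]ᵀ ≈ [3.9282, -9.1962]ᵀ
Result: (3.9282, -9.1962)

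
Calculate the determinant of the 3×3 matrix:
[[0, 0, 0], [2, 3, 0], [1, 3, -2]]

Expansion along first row:
det = 0·det([[3,0],[3,-2]]) - 0·det([[2,0],[1,-2]]) + 0·det([[2,3],[1,3]])
    = 0·(3·-2 - 0·3) - 0·(2·-2 - 0·1) + 0·(2·3 - 3·1)
    = 0·-6 - 0·-4 + 0·3
    = 0 + 0 + 0 = 0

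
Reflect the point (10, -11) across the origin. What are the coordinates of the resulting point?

Reflection across origin: (10, -11) → (-10, 11)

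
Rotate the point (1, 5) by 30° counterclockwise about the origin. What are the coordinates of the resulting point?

Rotation matrix for 30°: [[cos 30°, -sin 30°], [sin 30°, cos 30°]] ≈ [[0.866025, -0.500000], [0.500000, 0.866025]]
[[0.866025, -0.500000], [0.500000, 0.866025]] × [1, 5]ᵀ ≈ [-1.6340, 4.8301]ᵀ
Result: (-1.6340, 4.8301)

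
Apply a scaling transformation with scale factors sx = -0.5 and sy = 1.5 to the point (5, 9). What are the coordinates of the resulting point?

Scaling matrix:
[[-0.50, 0], [0, 1.50]]
Result: (5 × -0.5, 9 × 1.5) = (-2.5, 13.5)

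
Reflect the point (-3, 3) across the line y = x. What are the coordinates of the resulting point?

Reflection across line y = x: (-3, 3) → (3, -3)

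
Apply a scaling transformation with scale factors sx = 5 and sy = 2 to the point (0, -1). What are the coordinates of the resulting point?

Scaling matrix:
[[5, 0], [0, 2]]
Result: (0 × 5, -1 × 2) = (0, -2)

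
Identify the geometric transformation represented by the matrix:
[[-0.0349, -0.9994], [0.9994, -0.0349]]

This matrix represents: rotation by 92° counterclockwise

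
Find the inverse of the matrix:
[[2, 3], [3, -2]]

For [[a,b],[c,d]], inverse = (1/det)·[[d,-b],[-c,a]]
det = (2)(-2) - (3)(3) = -4 - 9 = -13
Inverse = (1/-13)·[[-2, -3], [-3, 2]]
= [[2/13, 3/13], [3/13, -2/13]]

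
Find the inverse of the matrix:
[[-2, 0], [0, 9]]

For [[a,b],[c,d]], inverse = (1/det)·[[d,-b],[-c,a]]
det = (-2)(9) - (0)(0) = -18 - 0 = -18
Inverse = (1/-18)·[[9, 0], [0, -2]]
= [[-1/2, 0], [0, 1/9]]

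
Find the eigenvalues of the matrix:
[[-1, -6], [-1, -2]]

Characteristic equation: det(A - λI) = 0
λ² - (trace)λ + (det) = 0
trace = -1 + -2 = -3, det = (-1)(-2) - (-6)(-1) = -4
λ² - (-3)λ + (-4) = 0
λ = (-3 ± √((-3)² - 4·(-4))) / 2 = (-3 ± √25) / 2
Solving: λ = -4, 1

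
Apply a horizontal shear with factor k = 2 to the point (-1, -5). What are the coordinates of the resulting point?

Shear matrix for horizontal shear with factor k = 2:
[[1, 2], [0, 1]]
Result: (-1, -5) → (-11, -5)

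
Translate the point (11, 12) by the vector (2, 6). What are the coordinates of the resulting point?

Translation by (2, 6) (homogeneous matrix [[1, 0, 2], [0, 1, 6], [0, 0, 1]]):
x' = 11 + 2 = 13
y' = 12 + 6 = 18
Result: (13, 18)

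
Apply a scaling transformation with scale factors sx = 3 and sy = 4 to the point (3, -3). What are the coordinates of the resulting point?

Scaling matrix:
[[3, 0], [0, 4]]
Result: (3 × 3, -3 × 4) = (9, -12)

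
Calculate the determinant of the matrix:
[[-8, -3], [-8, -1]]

For a 2×2 matrix [[a, b], [c, d]], det = ad - bc
det = (-8)(-1) - (-3)(-8) = 8 - 24 = -16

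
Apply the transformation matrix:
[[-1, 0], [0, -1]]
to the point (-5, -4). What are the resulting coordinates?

Matrix multiplication:
[[-1, 0], [0, -1]] × [-5, -4]ᵀ
= [(-1)(-5) + (0)(-4), (0)(-5) + (-1)(-4)]ᵀ
= [5, 4]ᵀ
Result: (5, 4)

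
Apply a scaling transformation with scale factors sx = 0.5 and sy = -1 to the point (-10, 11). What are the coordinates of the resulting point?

Scaling matrix:
[[0.50, 0], [0, -1]]
Result: (-10 × 0.5, 11 × -1) = (-5, -11)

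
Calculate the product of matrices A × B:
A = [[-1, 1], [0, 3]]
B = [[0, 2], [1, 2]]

Matrix multiplication:
C[0][0] = -1×0 + 1×1 = 1
C[0][1] = -1×2 + 1×2 = 0
C[1][0] = 0×0 + 3×1 = 3
C[1][1] = 0×2 + 3×2 = 6
Result: [[1, 0], [3, 6]]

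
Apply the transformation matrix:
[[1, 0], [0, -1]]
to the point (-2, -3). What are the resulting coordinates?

Matrix multiplication:
[[1, 0], [0, -1]] × [-2, -3]ᵀ
= [(1)(-2) + (0)(-3), (0)(-2) + (-1)(-3)]ᵀ
= [-2, 3]ᵀ
Result: (-2, 3)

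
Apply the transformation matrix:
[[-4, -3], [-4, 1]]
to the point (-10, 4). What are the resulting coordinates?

Matrix multiplication:
[[-4, -3], [-4, 1]] × [-10, 4]ᵀ
= [(-4)(-10) + (-3)(4), (-4)(-10) + (1)(4)]ᵀ
= [28, 44]ᵀ
Result: (28, 44)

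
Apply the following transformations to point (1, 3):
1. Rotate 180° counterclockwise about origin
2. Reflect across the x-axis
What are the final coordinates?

Step 1: Rotate 180° → (-1, -3)
Step 2: Reflect across x-axis → (-1, 3)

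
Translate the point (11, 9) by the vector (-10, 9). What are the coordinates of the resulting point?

Translation by (-10, 9) (homogeneous matrix [[1, 0, -10], [0, 1, 9], [0, 0, 1]]):
x' = 11 + -10 = 1
y' = 9 + 9 = 18
Result: (1, 18)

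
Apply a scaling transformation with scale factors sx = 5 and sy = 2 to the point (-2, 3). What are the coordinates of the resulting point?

Scaling matrix:
[[5, 0], [0, 2]]
Result: (-2 × 5, 3 × 2) = (-10, 6)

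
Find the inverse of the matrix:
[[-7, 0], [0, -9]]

For [[a,b],[c,d]], inverse = (1/det)·[[d,-b],[-c,a]]
det = (-7)(-9) - (0)(0) = 63 - 0 = 63
Inverse = (1/63)·[[-9, 0], [0, -7]]
= [[-1/7, 0], [0, -1/9]]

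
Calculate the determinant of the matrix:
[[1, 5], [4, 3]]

For a 2×2 matrix [[a, b], [c, d]], det = ad - bc
det = (1)(3) - (5)(4) = 3 - 20 = -17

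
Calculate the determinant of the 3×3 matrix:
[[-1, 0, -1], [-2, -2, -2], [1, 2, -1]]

Expansion along first row:
det = -1·det([[-2,-2],[2,-1]]) - 0·det([[-2,-2],[1,-1]]) + -1·det([[-2,-2],[1,2]])
    = -1·(-2·-1 - -2·2) - 0·(-2·-1 - -2·1) + -1·(-2·2 - -2·1)
    = -1·6 - 0·4 + -1·-2
    = -6 + 0 + 2 = -4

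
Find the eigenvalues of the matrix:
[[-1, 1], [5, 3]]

Characteristic equation: det(A - λI) = 0
λ² - (trace)λ + (det) = 0
trace = -1 + 3 = 2, det = (-1)(3) - (1)(5) = -8
λ² - (2)λ + (-8) = 0
λ = (2 ± √((2)² - 4·(-8))) / 2 = (2 ± √36) / 2
Solving: λ = -2, 4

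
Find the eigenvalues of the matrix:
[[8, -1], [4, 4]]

Characteristic equation: det(A - λI) = 0
λ² - (trace)λ + (det) = 0
trace = 8 + 4 = 12, det = (8)(4) - (-1)(4) = 36
λ² - (12)λ + (36) = 0
λ = (12 ± √((12)² - 4·(36))) / 2 = (12 ± √0) / 2
Solving: λ = 6, 6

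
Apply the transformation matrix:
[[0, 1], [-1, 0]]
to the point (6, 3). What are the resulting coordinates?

Matrix multiplication:
[[0, 1], [-1, 0]] × [6, 3]ᵀ
= [(0)(6) + (1)(3), (-1)(6) + (0)(3)]ᵀ
= [3, -6]ᵀ
Result: (3, -6)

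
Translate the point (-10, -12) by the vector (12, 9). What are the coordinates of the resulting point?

Translation by (12, 9) (homogeneous matrix [[1, 0, 12], [0, 1, 9], [0, 0, 1]]):
x' = -10 + 12 = 2
y' = -12 + 9 = -3
Result: (2, -3)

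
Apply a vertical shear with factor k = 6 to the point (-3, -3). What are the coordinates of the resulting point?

Shear matrix for vertical shear with factor k = 6:
[[1, 0], [6, 1]]
Result: (-3, -3) → (-3, -21)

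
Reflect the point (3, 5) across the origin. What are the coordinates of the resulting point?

Reflection across origin: (3, 5) → (-3, -5)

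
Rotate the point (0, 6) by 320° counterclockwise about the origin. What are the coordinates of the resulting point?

Rotation matrix for 320°: [[cos 320°, -sin 320°], [sin 320°, cos 320°]] ≈ [[0.766044, 0.642788], [-0.642788, 0.766044]]
[[0.766044, 0.642788], [-0.642788, 0.766044]] × [0, 6]ᵀ ≈ [3.8567, 4.5963]ᵀ
Result: (3.8567, 4.5963)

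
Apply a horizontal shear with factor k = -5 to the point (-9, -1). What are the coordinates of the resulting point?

Shear matrix for horizontal shear with factor k = -5:
[[1, -5], [0, 1]]
Result: (-9, -1) → (-4, -1)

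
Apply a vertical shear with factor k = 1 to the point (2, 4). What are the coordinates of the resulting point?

Shear matrix for vertical shear with factor k = 1:
[[1, 0], [1, 1]]
Result: (2, 4) → (2, 6)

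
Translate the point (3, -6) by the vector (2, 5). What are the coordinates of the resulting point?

Translation by (2, 5) (homogeneous matrix [[1, 0, 2], [0, 1, 5], [0, 0, 1]]):
x' = 3 + 2 = 5
y' = -6 + 5 = -1
Result: (5, -1)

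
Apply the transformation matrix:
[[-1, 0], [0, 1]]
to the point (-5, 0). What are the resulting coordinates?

Matrix multiplication:
[[-1, 0], [0, 1]] × [-5, 0]ᵀ
= [(-1)(-5) + (0)(0), (0)(-5) + (1)(0)]ᵀ
= [5, 0]ᵀ
Result: (5, 0)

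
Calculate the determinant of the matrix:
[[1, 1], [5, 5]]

For a 2×2 matrix [[a, b], [c, d]], det = ad - bc
det = (1)(5) - (1)(5) = 5 - 5 = 0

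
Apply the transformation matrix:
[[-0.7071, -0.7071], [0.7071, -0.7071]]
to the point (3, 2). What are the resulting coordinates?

Matrix multiplication:
[[-0.7071, -0.7071], [0.7071, -0.7071]] × [3, 2]ᵀ
= [(-0.7071)(3) + (-0.7071)(2), (0.7071)(3) + (-0.7071)(2)]ᵀ
= [-3.5355, 0.7071]ᵀ
Result: (-3.5355, 0.7071)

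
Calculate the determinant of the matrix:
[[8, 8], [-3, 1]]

For a 2×2 matrix [[a, b], [c, d]], det = ad - bc
det = (8)(1) - (8)(-3) = 8 - -24 = 32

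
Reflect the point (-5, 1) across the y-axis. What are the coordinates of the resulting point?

Reflection across y-axis: (-5, 1) → (5, 1)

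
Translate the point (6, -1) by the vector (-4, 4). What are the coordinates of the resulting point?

Translation by (-4, 4) (homogeneous matrix [[1, 0, -4], [0, 1, 4], [0, 0, 1]]):
x' = 6 + -4 = 2
y' = -1 + 4 = 3
Result: (2, 3)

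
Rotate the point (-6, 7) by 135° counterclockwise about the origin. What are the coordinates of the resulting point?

Rotation matrix for 135°: [[cos 135°, -sin 135°], [sin 135°, cos 135°]] ≈ [[-0.707107, -0.707107], [0.707107, -0.707107]]
[[-0.707107, -0.707107], [0.707107, -0.707107]] × [-6, 7]ᵀ ≈ [-0.7071, -9.1924]ᵀ
Result: (-0.7071, -9.1924)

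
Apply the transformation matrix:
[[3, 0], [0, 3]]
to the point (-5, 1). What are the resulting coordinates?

Matrix multiplication:
[[3, 0], [0, 3]] × [-5, 1]ᵀ
= [(3)(-5) + (0)(1), (0)(-5) + (3)(1)]ᵀ
= [-15, 3]ᵀ
Result: (-15, 3)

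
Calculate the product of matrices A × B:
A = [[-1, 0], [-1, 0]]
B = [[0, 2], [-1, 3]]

Matrix multiplication:
C[0][0] = -1×0 + 0×-1 = 0
C[0][1] = -1×2 + 0×3 = -2
C[1][0] = -1×0 + 0×-1 = 0
C[1][1] = -1×2 + 0×3 = -2
Result: [[0, -2], [0, -2]]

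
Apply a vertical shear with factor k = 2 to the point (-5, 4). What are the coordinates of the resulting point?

Shear matrix for vertical shear with factor k = 2:
[[1, 0], [2, 1]]
Result: (-5, 4) → (-5, -6)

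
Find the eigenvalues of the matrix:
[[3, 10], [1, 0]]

Characteristic equation: det(A - λI) = 0
λ² - (trace)λ + (det) = 0
trace = 3 + 0 = 3, det = (3)(0) - (10)(1) = -10
λ² - (3)λ + (-10) = 0
λ = (3 ± √((3)² - 4·(-10))) / 2 = (3 ± √49) / 2
Solving: λ = -2, 5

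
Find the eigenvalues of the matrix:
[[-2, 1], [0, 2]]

Characteristic equation: det(A - λI) = 0
λ² - (trace)λ + (det) = 0
trace = -2 + 2 = 0, det = (-2)(2) - (1)(0) = -4
λ² - (0)λ + (-4) = 0
λ = (0 ± √((0)² - 4·(-4))) / 2 = (0 ± √16) / 2
Solving: λ = -2, 2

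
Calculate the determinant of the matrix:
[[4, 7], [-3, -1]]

For a 2×2 matrix [[a, b], [c, d]], det = ad - bc
det = (4)(-1) - (7)(-3) = -4 - -21 = 17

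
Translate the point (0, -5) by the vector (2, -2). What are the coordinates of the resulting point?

Translation by (2, -2) (homogeneous matrix [[1, 0, 2], [0, 1, -2], [0, 0, 1]]):
x' = 0 + 2 = 2
y' = -5 + -2 = -7
Result: (2, -7)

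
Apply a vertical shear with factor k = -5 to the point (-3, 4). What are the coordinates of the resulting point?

Shear matrix for vertical shear with factor k = -5:
[[1, 0], [-5, 1]]
Result: (-3, 4) → (-3, 19)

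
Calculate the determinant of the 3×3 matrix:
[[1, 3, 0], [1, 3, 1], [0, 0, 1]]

Expansion along first row:
det = 1·det([[3,1],[0,1]]) - 3·det([[1,1],[0,1]]) + 0·det([[1,3],[0,0]])
    = 1·(3·1 - 1·0) - 3·(1·1 - 1·0) + 0·(1·0 - 3·0)
    = 1·3 - 3·1 + 0·0
    = 3 + -3 + 0 = 0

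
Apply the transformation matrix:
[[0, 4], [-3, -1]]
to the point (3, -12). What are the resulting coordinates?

Matrix multiplication:
[[0, 4], [-3, -1]] × [3, -12]ᵀ
= [(0)(3) + (4)(-12), (-3)(3) + (-1)(-12)]ᵀ
= [-48, 3]ᵀ
Result: (-48, 3)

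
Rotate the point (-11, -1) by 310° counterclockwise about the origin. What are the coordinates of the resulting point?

Rotation matrix for 310°: [[cos 310°, -sin 310°], [sin 310°, cos 310°]] ≈ [[0.642788, 0.766044], [-0.766044, 0.642788]]
[[0.642788, 0.766044], [-0.766044, 0.642788]] × [-11, -1]ᵀ ≈ [-7.8367, 7.7837]ᵀ
Result: (-7.8367, 7.7837)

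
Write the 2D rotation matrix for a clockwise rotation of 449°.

Rotation matrix formula: [[cos θ, -sin θ], [sin θ, cos θ]]
A clockwise rotation by 449° is equivalent to a counterclockwise rotation by -449°.
For θ = -449°:
cos(-449°) = 0.0175
sin(-449°) = -0.9998
Result: [[0.0175, 0.9998], [-0.9998, 0.0175]]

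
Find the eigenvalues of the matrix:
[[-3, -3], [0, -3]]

Characteristic equation: det(A - λI) = 0
λ² - (trace)λ + (det) = 0
trace = -3 + -3 = -6, det = (-3)(-3) - (-3)(0) = 9
λ² - (-6)λ + (9) = 0
λ = (-6 ± √((-6)² - 4·(9))) / 2 = (-6 ± √0) / 2
Solving: λ = -3, -3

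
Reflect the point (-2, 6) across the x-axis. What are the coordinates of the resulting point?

Reflection across x-axis: (-2, 6) → (-2, -6)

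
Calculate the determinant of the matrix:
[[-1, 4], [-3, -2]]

For a 2×2 matrix [[a, b], [c, d]], det = ad - bc
det = (-1)(-2) - (4)(-3) = 2 - -12 = 14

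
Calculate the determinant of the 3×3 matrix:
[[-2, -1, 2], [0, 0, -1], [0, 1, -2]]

Expansion along first row:
det = -2·det([[0,-1],[1,-2]]) - -1·det([[0,-1],[0,-2]]) + 2·det([[0,0],[0,1]])
    = -2·(0·-2 - -1·1) - -1·(0·-2 - -1·0) + 2·(0·1 - 0·0)
    = -2·1 - -1·0 + 2·0
    = -2 + 0 + 0 = -2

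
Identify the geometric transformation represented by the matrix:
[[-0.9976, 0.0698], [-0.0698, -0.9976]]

This matrix represents: rotation by 184° counterclockwise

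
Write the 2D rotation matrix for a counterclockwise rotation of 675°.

Rotation matrix formula: [[cos θ, -sin θ], [sin θ, cos θ]]
For θ = 675°:
cos(675°) = √2/2
sin(675°) = -√2/2
Result: [[√2/2, √2/2], [-√2/2, √2/2]]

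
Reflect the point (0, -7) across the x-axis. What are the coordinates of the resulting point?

Reflection across x-axis: (0, -7) → (0, 7)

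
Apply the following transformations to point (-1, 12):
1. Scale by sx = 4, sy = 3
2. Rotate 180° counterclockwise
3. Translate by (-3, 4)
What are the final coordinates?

Step 1: Scale → (-4, 36)
Step 2: Rotate 180° → (4, -36)
Step 3: Translate → (1, -32)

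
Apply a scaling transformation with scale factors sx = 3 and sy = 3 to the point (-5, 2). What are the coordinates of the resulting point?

Scaling matrix:
[[3, 0], [0, 3]]
Result: (-5 × 3, 2 × 3) = (-15, 6)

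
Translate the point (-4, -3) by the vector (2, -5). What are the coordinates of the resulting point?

Translation by (2, -5) (homogeneous matrix [[1, 0, 2], [0, 1, -5], [0, 0, 1]]):
x' = -4 + 2 = -2
y' = -3 + -5 = -8
Result: (-2, -8)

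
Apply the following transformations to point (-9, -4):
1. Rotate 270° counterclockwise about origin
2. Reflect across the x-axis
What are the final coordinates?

Step 1: Rotate 270° → (-4, 9)
Step 2: Reflect across x-axis → (-4, -9)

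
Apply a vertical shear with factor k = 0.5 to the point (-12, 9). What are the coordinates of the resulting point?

Shear matrix for vertical shear with factor k = 0.5:
[[1, 0], [0.50, 1]]
Result: (-12, 9) → (-12, 3)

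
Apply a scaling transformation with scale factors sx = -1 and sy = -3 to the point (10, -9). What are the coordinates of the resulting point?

Scaling matrix:
[[-1, 0], [0, -3]]
Result: (10 × -1, -9 × -3) = (-10, 27)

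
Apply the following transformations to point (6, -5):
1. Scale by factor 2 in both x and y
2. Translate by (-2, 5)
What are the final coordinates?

Step 1: Scale (6, -5) by 2 → (12, -10)
Step 2: Translate by (-2, 5) → (10, -5)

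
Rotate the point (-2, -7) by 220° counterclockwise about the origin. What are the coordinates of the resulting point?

Rotation matrix for 220°: [[cos 220°, -sin 220°], [sin 220°, cos 220°]] ≈ [[-0.766044, 0.642788], [-0.642788, -0.766044]]
[[-0.766044, 0.642788], [-0.642788, -0.766044]] × [-2, -7]ᵀ ≈ [-2.9674, 6.6479]ᵀ
Result: (-2.9674, 6.6479)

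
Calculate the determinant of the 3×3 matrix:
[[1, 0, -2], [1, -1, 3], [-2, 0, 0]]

Expansion along first row:
det = 1·det([[-1,3],[0,0]]) - 0·det([[1,3],[-2,0]]) + -2·det([[1,-1],[-2,0]])
    = 1·(-1·0 - 3·0) - 0·(1·0 - 3·-2) + -2·(1·0 - -1·-2)
    = 1·0 - 0·6 + -2·-2
    = 0 + 0 + 4 = 4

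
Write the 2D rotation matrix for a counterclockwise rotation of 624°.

Rotation matrix formula: [[cos θ, -sin θ], [sin θ, cos θ]]
For θ = 624°:
cos(624°) = -0.1045
sin(624°) = -0.9945
Result: [[-0.1045, 0.9945], [-0.9945, -0.1045]]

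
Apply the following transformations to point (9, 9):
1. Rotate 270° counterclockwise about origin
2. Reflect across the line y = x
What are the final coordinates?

Step 1: Rotate 270° → (9, -9)
Step 2: Reflect across line y = x → (-9, 9)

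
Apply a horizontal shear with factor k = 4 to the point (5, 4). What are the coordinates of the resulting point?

Shear matrix for horizontal shear with factor k = 4:
[[1, 4], [0, 1]]
Result: (5, 4) → (21, 4)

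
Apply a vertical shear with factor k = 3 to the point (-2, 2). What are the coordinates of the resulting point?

Shear matrix for vertical shear with factor k = 3:
[[1, 0], [3, 1]]
Result: (-2, 2) → (-2, -4)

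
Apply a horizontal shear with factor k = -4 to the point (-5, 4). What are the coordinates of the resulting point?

Shear matrix for horizontal shear with factor k = -4:
[[1, -4], [0, 1]]
Result: (-5, 4) → (-21, 4)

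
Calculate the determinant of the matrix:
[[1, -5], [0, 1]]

For a 2×2 matrix [[a, b], [c, d]], det = ad - bc
det = (1)(1) - (-5)(0) = 1 - 0 = 1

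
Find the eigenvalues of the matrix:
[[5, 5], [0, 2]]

Characteristic equation: det(A - λI) = 0
λ² - (trace)λ + (det) = 0
trace = 5 + 2 = 7, det = (5)(2) - (5)(0) = 10
λ² - (7)λ + (10) = 0
λ = (7 ± √((7)² - 4·(10))) / 2 = (7 ± √9) / 2
Solving: λ = 2, 5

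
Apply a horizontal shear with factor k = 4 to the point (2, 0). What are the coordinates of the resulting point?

Shear matrix for horizontal shear with factor k = 4:
[[1, 4], [0, 1]]
Result: (2, 0) → (2, 0)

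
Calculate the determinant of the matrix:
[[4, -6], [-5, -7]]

For a 2×2 matrix [[a, b], [c, d]], det = ad - bc
det = (4)(-7) - (-6)(-5) = -28 - 30 = -58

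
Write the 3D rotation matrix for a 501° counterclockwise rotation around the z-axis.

Rotation matrix for counterclockwise 501° around z-axis:
cos(501°) = -0.7771, sin(501°) = 0.6293
Result: [[-0.7771, -0.6293, 0], [0.6293, -0.7771, 0], [0, 0, 1]]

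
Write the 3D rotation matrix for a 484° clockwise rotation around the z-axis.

Rotation matrix for clockwise 484° around z-axis:
A clockwise rotation by 484° is a counterclockwise rotation by -484°.
cos(-484°) = -0.5592, sin(-484°) = -0.8290
Result: [[-0.5592, 0.8290, 0], [-0.8290, -0.5592, 0], [0, 0, 1]]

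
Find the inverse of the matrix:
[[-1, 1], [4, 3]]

For [[a,b],[c,d]], inverse = (1/det)·[[d,-b],[-c,a]]
det = (-1)(3) - (1)(4) = -3 - 4 = -7
Inverse = (1/-7)·[[3, -1], [-4, -1]]
= [[-3/7, 1/7], [4/7, 1/7]]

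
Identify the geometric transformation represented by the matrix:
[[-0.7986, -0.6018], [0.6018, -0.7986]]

This matrix represents: rotation by 143° counterclockwise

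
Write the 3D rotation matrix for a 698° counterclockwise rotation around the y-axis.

Rotation matrix for counterclockwise 698° around y-axis:
cos(698°) = 0.9272, sin(698°) = -0.3746
Result: [[0.9272, 0, -0.3746], [0, 1, 0], [0.3746, 0, 0.9272]]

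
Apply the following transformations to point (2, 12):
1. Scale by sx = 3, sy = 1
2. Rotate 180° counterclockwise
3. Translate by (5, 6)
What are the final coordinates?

Step 1: Scale → (6, 12)
Step 2: Rotate 180° → (-6, -12)
Step 3: Translate → (-1, -6)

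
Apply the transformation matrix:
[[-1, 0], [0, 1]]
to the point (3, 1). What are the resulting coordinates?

Matrix multiplication:
[[-1, 0], [0, 1]] × [3, 1]ᵀ
= [(-1)(3) + (0)(1), (0)(3) + (1)(1)]ᵀ
= [-3, 1]ᵀ
Result: (-3, 1)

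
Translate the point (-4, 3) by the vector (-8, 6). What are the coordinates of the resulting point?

Translation by (-8, 6) (homogeneous matrix [[1, 0, -8], [0, 1, 6], [0, 0, 1]]):
x' = -4 + -8 = -12
y' = 3 + 6 = 9
Result: (-12, 9)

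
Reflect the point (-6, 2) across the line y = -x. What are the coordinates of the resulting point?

Reflection across line y = -x: (-6, 2) → (-2, 6)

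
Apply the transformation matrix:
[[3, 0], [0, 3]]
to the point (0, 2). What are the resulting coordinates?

Matrix multiplication:
[[3, 0], [0, 3]] × [0, 2]ᵀ
= [(3)(0) + (0)(2), (0)(0) + (3)(2)]ᵀ
= [0, 6]ᵀ
Result: (0, 6)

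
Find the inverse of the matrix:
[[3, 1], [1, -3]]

For [[a,b],[c,d]], inverse = (1/det)·[[d,-b],[-c,a]]
det = (3)(-3) - (1)(1) = -9 - 1 = -10
Inverse = (1/-10)·[[-3, -1], [-1, 3]]
= [[3/10, 1/10], [1/10, -3/10]]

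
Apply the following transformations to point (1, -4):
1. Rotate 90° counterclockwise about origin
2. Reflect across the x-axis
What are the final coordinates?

Step 1: Rotate 90° → (4, 1)
Step 2: Reflect across x-axis → (4, -1)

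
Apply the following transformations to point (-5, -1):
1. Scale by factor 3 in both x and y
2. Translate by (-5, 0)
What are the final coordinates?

Step 1: Scale (-5, -1) by 3 → (-15, -3)
Step 2: Translate by (-5, 0) → (-20, -3)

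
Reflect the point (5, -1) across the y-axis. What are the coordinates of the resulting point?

Reflection across y-axis: (5, -1) → (-5, -1)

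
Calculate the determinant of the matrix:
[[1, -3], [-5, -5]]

For a 2×2 matrix [[a, b], [c, d]], det = ad - bc
det = (1)(-5) - (-3)(-5) = -5 - 15 = -20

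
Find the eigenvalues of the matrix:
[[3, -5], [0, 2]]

Characteristic equation: det(A - λI) = 0
λ² - (trace)λ + (det) = 0
trace = 3 + 2 = 5, det = (3)(2) - (-5)(0) = 6
λ² - (5)λ + (6) = 0
λ = (5 ± √((5)² - 4·(6))) / 2 = (5 ± √1) / 2
Solving: λ = 2, 3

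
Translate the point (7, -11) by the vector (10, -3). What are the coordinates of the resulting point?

Translation by (10, -3) (homogeneous matrix [[1, 0, 10], [0, 1, -3], [0, 0, 1]]):
x' = 7 + 10 = 17
y' = -11 + -3 = -14
Result: (17, -14)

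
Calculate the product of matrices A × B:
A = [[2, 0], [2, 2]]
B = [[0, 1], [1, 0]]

Matrix multiplication:
C[0][0] = 2×0 + 0×1 = 0
C[0][1] = 2×1 + 0×0 = 2
C[1][0] = 2×0 + 2×1 = 2
C[1][1] = 2×1 + 2×0 = 2
Result: [[0, 2], [2, 2]]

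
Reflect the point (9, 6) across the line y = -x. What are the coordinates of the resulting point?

Reflection across line y = -x: (9, 6) → (-6, -9)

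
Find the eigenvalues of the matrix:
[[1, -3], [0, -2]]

Characteristic equation: det(A - λI) = 0
λ² - (trace)λ + (det) = 0
trace = 1 + -2 = -1, det = (1)(-2) - (-3)(0) = -2
λ² - (-1)λ + (-2) = 0
λ = (-1 ± √((-1)² - 4·(-2))) / 2 = (-1 ± √9) / 2
Solving: λ = -2, 1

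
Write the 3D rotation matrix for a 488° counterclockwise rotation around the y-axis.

Rotation matrix for counterclockwise 488° around y-axis:
cos(488°) = -0.6157, sin(488°) = 0.7880
Result: [[-0.6157, 0, 0.7880], [0, 1, 0], [-0.7880, 0, -0.6157]]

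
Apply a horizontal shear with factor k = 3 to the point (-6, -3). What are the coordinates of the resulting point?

Shear matrix for horizontal shear with factor k = 3:
[[1, 3], [0, 1]]
Result: (-6, -3) → (-15, -3)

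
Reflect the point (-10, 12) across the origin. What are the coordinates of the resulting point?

Reflection across origin: (-10, 12) → (10, -12)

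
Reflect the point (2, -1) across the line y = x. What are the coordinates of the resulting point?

Reflection across line y = x: (2, -1) → (-1, 2)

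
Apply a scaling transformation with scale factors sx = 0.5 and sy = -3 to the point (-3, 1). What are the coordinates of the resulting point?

Scaling matrix:
[[0.50, 0], [0, -3]]
Result: (-3 × 0.5, 1 × -3) = (-1.5, -3)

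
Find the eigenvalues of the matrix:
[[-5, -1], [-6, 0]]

Characteristic equation: det(A - λI) = 0
λ² - (trace)λ + (det) = 0
trace = -5 + 0 = -5, det = (-5)(0) - (-1)(-6) = -6
λ² - (-5)λ + (-6) = 0
λ = (-5 ± √((-5)² - 4·(-6))) / 2 = (-5 ± √49) / 2
Solving: λ = -6, 1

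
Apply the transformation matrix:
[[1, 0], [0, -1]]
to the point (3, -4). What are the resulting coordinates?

Matrix multiplication:
[[1, 0], [0, -1]] × [3, -4]ᵀ
= [(1)(3) + (0)(-4), (0)(3) + (-1)(-4)]ᵀ
= [3, 4]ᵀ
Result: (3, 4)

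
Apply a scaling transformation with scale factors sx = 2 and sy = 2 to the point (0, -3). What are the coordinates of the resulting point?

Scaling matrix:
[[2, 0], [0, 2]]
Result: (0 × 2, -3 × 2) = (0, -6)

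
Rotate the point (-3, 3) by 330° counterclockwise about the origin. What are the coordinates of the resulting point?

Rotation matrix for 330°: [[cos 330°, -sin 330°], [sin 330°, cos 330°]] ≈ [[0.866025, 0.500000], [-0.500000, 0.866025]]
[[0.866025, 0.500000], [-0.500000, 0.866025]] × [-3, 3]ᵀ ≈ [-1.0981, 4.0981]ᵀ
Result: (-1.0981, 4.0981)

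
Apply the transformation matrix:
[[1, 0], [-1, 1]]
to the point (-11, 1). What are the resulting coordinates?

Matrix multiplication:
[[1, 0], [-1, 1]] × [-11, 1]ᵀ
= [(1)(-11) + (0)(1), (-1)(-11) + (1)(1)]ᵀ
= [-11, 12]ᵀ
Result: (-11, 12)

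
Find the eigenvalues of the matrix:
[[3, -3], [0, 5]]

Characteristic equation: det(A - λI) = 0
λ² - (trace)λ + (det) = 0
trace = 3 + 5 = 8, det = (3)(5) - (-3)(0) = 15
λ² - (8)λ + (15) = 0
λ = (8 ± √((8)² - 4·(15))) / 2 = (8 ± √4) / 2
Solving: λ = 3, 5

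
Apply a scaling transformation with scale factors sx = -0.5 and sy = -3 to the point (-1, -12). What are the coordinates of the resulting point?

Scaling matrix:
[[-0.50, 0], [0, -3]]
Result: (-1 × -0.5, -12 × -3) = (0.5, 36)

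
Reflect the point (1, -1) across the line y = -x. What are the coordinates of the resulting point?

Reflection across line y = -x: (1, -1) → (1, -1)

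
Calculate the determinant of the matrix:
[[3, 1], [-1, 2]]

For a 2×2 matrix [[a, b], [c, d]], det = ad - bc
det = (3)(2) - (1)(-1) = 6 - -1 = 7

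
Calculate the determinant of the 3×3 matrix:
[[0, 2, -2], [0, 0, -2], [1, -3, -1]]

Expansion along first row:
det = 0·det([[0,-2],[-3,-1]]) - 2·det([[0,-2],[1,-1]]) + -2·det([[0,0],[1,-3]])
    = 0·(0·-1 - -2·-3) - 2·(0·-1 - -2·1) + -2·(0·-3 - 0·1)
    = 0·-6 - 2·2 + -2·0
    = 0 + -4 + 0 = -4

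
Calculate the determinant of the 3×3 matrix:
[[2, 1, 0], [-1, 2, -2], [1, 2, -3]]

Expansion along first row:
det = 2·det([[2,-2],[2,-3]]) - 1·det([[-1,-2],[1,-3]]) + 0·det([[-1,2],[1,2]])
    = 2·(2·-3 - -2·2) - 1·(-1·-3 - -2·1) + 0·(-1·2 - 2·1)
    = 2·-2 - 1·5 + 0·-4
    = -4 + -5 + 0 = -9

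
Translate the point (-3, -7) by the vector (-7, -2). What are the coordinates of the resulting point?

Translation by (-7, -2) (homogeneous matrix [[1, 0, -7], [0, 1, -2], [0, 0, 1]]):
x' = -3 + -7 = -10
y' = -7 + -2 = -9
Result: (-10, -9)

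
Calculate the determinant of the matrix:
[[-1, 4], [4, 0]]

For a 2×2 matrix [[a, b], [c, d]], det = ad - bc
det = (-1)(0) - (4)(4) = 0 - 16 = -16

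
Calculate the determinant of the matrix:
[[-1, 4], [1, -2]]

For a 2×2 matrix [[a, b], [c, d]], det = ad - bc
det = (-1)(-2) - (4)(1) = 2 - 4 = -2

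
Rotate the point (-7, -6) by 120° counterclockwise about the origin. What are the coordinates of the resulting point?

Rotation matrix for 120°: [[cos 120°, -sin 120°], [sin 120°, cos 120°]] ≈ [[-0.500000, -0.866025], [0.866025, -0.500000]]
[[-0.500000, -0.866025], [0.866025, -0.500000]] × [-7, -6]ᵀ ≈ [8.6962, -3.0622]ᵀ
Result: (8.6962, -3.0622)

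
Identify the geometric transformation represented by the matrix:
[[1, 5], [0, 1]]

This matrix represents: horizontal shear with factor 5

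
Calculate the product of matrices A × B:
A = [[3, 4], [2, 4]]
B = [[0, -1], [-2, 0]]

Matrix multiplication:
C[0][0] = 3×0 + 4×-2 = -8
C[0][1] = 3×-1 + 4×0 = -3
C[1][0] = 2×0 + 4×-2 = -8
C[1][1] = 2×-1 + 4×0 = -2
Result: [[-8, -3], [-8, -2]]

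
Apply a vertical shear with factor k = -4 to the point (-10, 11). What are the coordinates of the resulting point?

Shear matrix for vertical shear with factor k = -4:
[[1, 0], [-4, 1]]
Result: (-10, 11) → (-10, 51)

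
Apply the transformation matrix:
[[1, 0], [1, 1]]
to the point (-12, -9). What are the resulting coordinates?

Matrix multiplication:
[[1, 0], [1, 1]] × [-12, -9]ᵀ
= [(1)(-12) + (0)(-9), (1)(-12) + (1)(-9)]ᵀ
= [-12, -21]ᵀ
Result: (-12, -21)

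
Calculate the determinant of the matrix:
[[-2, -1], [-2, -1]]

For a 2×2 matrix [[a, b], [c, d]], det = ad - bc
det = (-2)(-1) - (-1)(-2) = 2 - 2 = 0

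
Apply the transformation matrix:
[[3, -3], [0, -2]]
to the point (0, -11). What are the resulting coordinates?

Matrix multiplication:
[[3, -3], [0, -2]] × [0, -11]ᵀ
= [(3)(0) + (-3)(-11), (0)(0) + (-2)(-11)]ᵀ
= [33, 22]ᵀ
Result: (33, 22)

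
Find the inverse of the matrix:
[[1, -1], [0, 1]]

For [[a,b],[c,d]], inverse = (1/det)·[[d,-b],[-c,a]]
det = (1)(1) - (-1)(0) = 1 - 0 = 1
Inverse = [[1, 1], [0, 1]]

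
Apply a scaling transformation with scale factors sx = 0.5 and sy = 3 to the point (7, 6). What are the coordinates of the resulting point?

Scaling matrix:
[[0.50, 0], [0, 3]]
Result: (7 × 0.5, 6 × 3) = (3.5, 18)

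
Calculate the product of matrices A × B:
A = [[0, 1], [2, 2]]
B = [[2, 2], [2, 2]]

Matrix multiplication:
C[0][0] = 0×2 + 1×2 = 2
C[0][1] = 0×2 + 1×2 = 2
C[1][0] = 2×2 + 2×2 = 8
C[1][1] = 2×2 + 2×2 = 8
Result: [[2, 2], [8, 8]]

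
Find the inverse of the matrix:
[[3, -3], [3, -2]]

For [[a,b],[c,d]], inverse = (1/det)·[[d,-b],[-c,a]]
det = (3)(-2) - (-3)(3) = -6 - -9 = 3
Inverse = (1/3)·[[-2, 3], [-3, 3]]
= [[-2/3, 1], [-1, 1]]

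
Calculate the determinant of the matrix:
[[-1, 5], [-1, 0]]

For a 2×2 matrix [[a, b], [c, d]], det = ad - bc
det = (-1)(0) - (5)(-1) = 0 - -5 = 5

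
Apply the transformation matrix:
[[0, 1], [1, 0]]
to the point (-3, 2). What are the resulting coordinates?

Matrix multiplication:
[[0, 1], [1, 0]] × [-3, 2]ᵀ
= [(0)(-3) + (1)(2), (1)(-3) + (0)(2)]ᵀ
= [2, -3]ᵀ
Result: (2, -3)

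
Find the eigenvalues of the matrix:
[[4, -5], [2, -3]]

Characteristic equation: det(A - λI) = 0
λ² - (trace)λ + (det) = 0
trace = 4 + -3 = 1, det = (4)(-3) - (-5)(2) = -2
λ² - (1)λ + (-2) = 0
λ = (1 ± √((1)² - 4·(-2))) / 2 = (1 ± √9) / 2
Solving: λ = -1, 2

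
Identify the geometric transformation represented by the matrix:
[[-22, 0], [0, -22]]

This matrix represents: uniform scaling by factor -22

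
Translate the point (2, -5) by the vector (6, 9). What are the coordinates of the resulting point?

Translation by (6, 9) (homogeneous matrix [[1, 0, 6], [0, 1, 9], [0, 0, 1]]):
x' = 2 + 6 = 8
y' = -5 + 9 = 4
Result: (8, 4)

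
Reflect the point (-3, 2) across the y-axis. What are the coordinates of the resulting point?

Reflection across y-axis: (-3, 2) → (3, 2)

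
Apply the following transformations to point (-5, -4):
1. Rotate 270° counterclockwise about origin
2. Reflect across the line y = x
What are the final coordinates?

Step 1: Rotate 270° → (-4, 5)
Step 2: Reflect across line y = x → (5, -4)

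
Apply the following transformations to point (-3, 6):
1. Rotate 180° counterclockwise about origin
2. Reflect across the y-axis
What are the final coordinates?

Step 1: Rotate 180° → (3, -6)
Step 2: Reflect across y-axis → (-3, -6)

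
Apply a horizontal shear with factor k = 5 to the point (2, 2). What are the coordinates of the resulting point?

Shear matrix for horizontal shear with factor k = 5:
[[1, 5], [0, 1]]
Result: (2, 2) → (12, 2)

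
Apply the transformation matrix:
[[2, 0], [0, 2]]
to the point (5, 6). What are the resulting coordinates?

Matrix multiplication:
[[2, 0], [0, 2]] × [5, 6]ᵀ
= [(2)(5) + (0)(6), (0)(5) + (2)(6)]ᵀ
= [10, 12]ᵀ
Result: (10, 12)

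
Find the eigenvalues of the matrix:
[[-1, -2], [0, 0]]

Characteristic equation: det(A - λI) = 0
λ² - (trace)λ + (det) = 0
trace = -1 + 0 = -1, det = (-1)(0) - (-2)(0) = 0
λ² - (-1)λ + (0) = 0
λ = (-1 ± √((-1)² - 4·(0))) / 2 = (-1 ± √1) / 2
Solving: λ = -1, 0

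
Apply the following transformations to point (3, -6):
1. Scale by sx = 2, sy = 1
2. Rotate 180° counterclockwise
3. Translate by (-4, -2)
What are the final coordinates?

Step 1: Scale → (6, -6)
Step 2: Rotate 180° → (-6, 6)
Step 3: Translate → (-10, 4)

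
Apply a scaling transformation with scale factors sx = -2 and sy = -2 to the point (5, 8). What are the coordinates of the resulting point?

Scaling matrix:
[[-2, 0], [0, -2]]
Result: (5 × -2, 8 × -2) = (-10, -16)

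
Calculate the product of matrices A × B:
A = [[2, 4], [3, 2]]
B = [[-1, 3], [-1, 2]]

Matrix multiplication:
C[0][0] = 2×-1 + 4×-1 = -6
C[0][1] = 2×3 + 4×2 = 14
C[1][0] = 3×-1 + 2×-1 = -5
C[1][1] = 3×3 + 2×2 = 13
Result: [[-6, 14], [-5, 13]]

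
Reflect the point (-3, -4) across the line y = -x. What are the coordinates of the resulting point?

Reflection across line y = -x: (-3, -4) → (4, 3)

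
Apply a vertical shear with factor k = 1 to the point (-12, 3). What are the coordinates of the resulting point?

Shear matrix for vertical shear with factor k = 1:
[[1, 0], [1, 1]]
Result: (-12, 3) → (-12, -9)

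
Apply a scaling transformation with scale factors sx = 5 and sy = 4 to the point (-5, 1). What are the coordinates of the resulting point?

Scaling matrix:
[[5, 0], [0, 4]]
Result: (-5 × 5, 1 × 4) = (-25, 4)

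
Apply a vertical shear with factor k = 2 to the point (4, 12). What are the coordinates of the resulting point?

Shear matrix for vertical shear with factor k = 2:
[[1, 0], [2, 1]]
Result: (4, 12) → (4, 20)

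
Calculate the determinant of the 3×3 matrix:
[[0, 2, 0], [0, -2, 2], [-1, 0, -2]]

Expansion along first row:
det = 0·det([[-2,2],[0,-2]]) - 2·det([[0,2],[-1,-2]]) + 0·det([[0,-2],[-1,0]])
    = 0·(-2·-2 - 2·0) - 2·(0·-2 - 2·-1) + 0·(0·0 - -2·-1)
    = 0·4 - 2·2 + 0·-2
    = 0 + -4 + 0 = -4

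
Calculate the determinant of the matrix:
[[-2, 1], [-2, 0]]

For a 2×2 matrix [[a, b], [c, d]], det = ad - bc
det = (-2)(0) - (1)(-2) = 0 - -2 = 2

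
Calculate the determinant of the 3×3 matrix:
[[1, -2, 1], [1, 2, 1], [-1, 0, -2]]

Expansion along first row:
det = 1·det([[2,1],[0,-2]]) - -2·det([[1,1],[-1,-2]]) + 1·det([[1,2],[-1,0]])
    = 1·(2·-2 - 1·0) - -2·(1·-2 - 1·-1) + 1·(1·0 - 2·-1)
    = 1·-4 - -2·-1 + 1·2
    = -4 + -2 + 2 = -4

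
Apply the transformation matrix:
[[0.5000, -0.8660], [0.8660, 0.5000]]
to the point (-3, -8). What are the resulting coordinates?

Matrix multiplication:
[[0.5000, -0.8660], [0.8660, 0.5000]] × [-3, -8]ᵀ
= [(0.5000)(-3) + (-0.8660)(-8), (0.8660)(-3) + (0.5000)(-8)]ᵀ
= [5.4280, -6.5980]ᵀ
Result: (5.4280, -6.5980)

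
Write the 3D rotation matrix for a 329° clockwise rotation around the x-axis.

Rotation matrix for clockwise 329° around x-axis:
A clockwise rotation by 329° is a counterclockwise rotation by -329°.
cos(-329°) = 0.8572, sin(-329°) = 0.5150
Result: [[1, 0, 0], [0, 0.8572, -0.5150], [0, 0.5150, 0.8572]]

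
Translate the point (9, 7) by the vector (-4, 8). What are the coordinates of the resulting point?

Translation by (-4, 8) (homogeneous matrix [[1, 0, -4], [0, 1, 8], [0, 0, 1]]):
x' = 9 + -4 = 5
y' = 7 + 8 = 15
Result: (5, 15)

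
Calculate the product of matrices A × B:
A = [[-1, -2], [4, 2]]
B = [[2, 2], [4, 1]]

Matrix multiplication:
C[0][0] = -1×2 + -2×4 = -10
C[0][1] = -1×2 + -2×1 = -4
C[1][0] = 4×2 + 2×4 = 16
C[1][1] = 4×2 + 2×1 = 10
Result: [[-10, -4], [16, 10]]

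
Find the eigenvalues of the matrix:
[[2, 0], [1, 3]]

Characteristic equation: det(A - λI) = 0
λ² - (trace)λ + (det) = 0
trace = 2 + 3 = 5, det = (2)(3) - (0)(1) = 6
λ² - (5)λ + (6) = 0
λ = (5 ± √((5)² - 4·(6))) / 2 = (5 ± √1) / 2
Solving: λ = 2, 3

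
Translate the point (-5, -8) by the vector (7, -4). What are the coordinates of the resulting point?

Translation by (7, -4) (homogeneous matrix [[1, 0, 7], [0, 1, -4], [0, 0, 1]]):
x' = -5 + 7 = 2
y' = -8 + -4 = -12
Result: (2, -12)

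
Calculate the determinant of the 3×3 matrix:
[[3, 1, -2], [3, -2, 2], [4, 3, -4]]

Expansion along first row:
det = 3·det([[-2,2],[3,-4]]) - 1·det([[3,2],[4,-4]]) + -2·det([[3,-2],[4,3]])
    = 3·(-2·-4 - 2·3) - 1·(3·-4 - 2·4) + -2·(3·3 - -2·4)
    = 3·2 - 1·-20 + -2·17
    = 6 + 20 + -34 = -8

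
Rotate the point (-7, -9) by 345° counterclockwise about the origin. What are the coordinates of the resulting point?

Rotation matrix for 345°: [[cos 345°, -sin 345°], [sin 345°, cos 345°]] ≈ [[0.965926, 0.258819], [-0.258819, 0.965926]]
[[0.965926, 0.258819], [-0.258819, 0.965926]] × [-7, -9]ᵀ ≈ [-9.0909, -6.8816]ᵀ
Result: (-9.0909, -6.8816)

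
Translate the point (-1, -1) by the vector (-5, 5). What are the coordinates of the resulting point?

Translation by (-5, 5) (homogeneous matrix [[1, 0, -5], [0, 1, 5], [0, 0, 1]]):
x' = -1 + -5 = -6
y' = -1 + 5 = 4
Result: (-6, 4)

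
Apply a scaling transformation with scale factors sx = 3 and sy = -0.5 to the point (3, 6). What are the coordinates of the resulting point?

Scaling matrix:
[[3, 0], [0, -0.50]]
Result: (3 × 3, 6 × -0.5) = (9, -3)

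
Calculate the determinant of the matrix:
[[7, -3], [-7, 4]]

For a 2×2 matrix [[a, b], [c, d]], det = ad - bc
det = (7)(4) - (-3)(-7) = 28 - 21 = 7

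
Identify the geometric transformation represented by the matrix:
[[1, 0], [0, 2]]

This matrix represents: non-uniform scaling by sx = 1, sy = 2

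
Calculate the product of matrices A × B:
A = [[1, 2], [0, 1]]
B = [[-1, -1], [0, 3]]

Matrix multiplication:
C[0][0] = 1×-1 + 2×0 = -1
C[0][1] = 1×-1 + 2×3 = 5
C[1][0] = 0×-1 + 1×0 = 0
C[1][1] = 0×-1 + 1×3 = 3
Result: [[-1, 5], [0, 3]]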